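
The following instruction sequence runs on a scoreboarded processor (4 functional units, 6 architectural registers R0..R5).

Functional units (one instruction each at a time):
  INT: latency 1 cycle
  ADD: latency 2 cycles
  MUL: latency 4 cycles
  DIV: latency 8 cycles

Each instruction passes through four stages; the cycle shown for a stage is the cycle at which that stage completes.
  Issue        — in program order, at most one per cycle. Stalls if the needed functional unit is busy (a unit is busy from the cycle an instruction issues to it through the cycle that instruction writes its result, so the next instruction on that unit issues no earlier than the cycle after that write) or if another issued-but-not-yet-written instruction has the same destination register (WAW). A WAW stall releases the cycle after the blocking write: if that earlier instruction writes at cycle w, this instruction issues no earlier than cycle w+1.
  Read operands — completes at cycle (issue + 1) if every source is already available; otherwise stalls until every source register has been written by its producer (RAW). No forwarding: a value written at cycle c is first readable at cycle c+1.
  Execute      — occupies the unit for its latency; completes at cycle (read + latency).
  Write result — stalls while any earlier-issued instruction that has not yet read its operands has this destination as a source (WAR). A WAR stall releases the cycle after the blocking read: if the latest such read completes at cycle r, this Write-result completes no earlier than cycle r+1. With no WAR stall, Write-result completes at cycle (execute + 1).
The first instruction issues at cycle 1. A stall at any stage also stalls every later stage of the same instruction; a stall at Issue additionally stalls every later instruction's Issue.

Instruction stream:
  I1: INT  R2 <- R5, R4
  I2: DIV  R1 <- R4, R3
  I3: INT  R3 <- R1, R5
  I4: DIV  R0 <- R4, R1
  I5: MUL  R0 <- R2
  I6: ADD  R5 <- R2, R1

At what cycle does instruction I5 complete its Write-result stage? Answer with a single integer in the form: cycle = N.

cycle = 30

c1: I1 issues→INT
c2: I1 reads, I2 issues→DIV
c3: I1 exec-done, I2 reads
c4: I1 writes R2
c5: I3 issues→INT
c11: I2 exec-done
c12: I2 writes R1
c13: I3 reads, I4 issues→DIV
c14: I3 exec-done, I4 reads
c15: I3 writes R3
c22: I4 exec-done
c23: I4 writes R0
c24: I5 issues→MUL
c25: I5 reads, I6 issues→ADD
c26: I6 reads
c28: I6 exec-done
c29: I5 exec-done, I6 writes R5
c30: I5 writes R0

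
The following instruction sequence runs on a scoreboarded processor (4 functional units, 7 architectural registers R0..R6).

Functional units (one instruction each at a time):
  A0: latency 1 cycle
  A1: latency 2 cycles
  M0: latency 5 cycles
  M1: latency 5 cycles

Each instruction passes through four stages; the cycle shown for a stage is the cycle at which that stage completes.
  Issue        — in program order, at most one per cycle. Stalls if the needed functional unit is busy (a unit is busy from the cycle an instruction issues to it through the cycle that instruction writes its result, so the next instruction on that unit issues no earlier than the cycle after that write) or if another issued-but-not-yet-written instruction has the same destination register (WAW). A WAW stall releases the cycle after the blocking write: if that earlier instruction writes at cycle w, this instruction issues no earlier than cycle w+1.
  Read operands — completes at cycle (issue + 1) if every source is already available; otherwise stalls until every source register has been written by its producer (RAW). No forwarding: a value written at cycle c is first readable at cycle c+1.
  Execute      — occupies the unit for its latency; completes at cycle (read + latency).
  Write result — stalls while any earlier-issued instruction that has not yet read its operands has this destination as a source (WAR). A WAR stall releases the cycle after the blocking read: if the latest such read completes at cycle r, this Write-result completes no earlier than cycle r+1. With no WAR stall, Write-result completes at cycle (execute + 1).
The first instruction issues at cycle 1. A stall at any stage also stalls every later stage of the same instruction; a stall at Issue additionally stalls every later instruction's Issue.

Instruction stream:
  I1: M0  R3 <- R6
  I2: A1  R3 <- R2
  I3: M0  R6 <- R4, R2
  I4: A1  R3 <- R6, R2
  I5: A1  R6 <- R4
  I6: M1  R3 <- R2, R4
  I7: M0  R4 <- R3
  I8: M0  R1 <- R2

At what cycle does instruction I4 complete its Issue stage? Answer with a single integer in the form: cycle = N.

[1] I1→M0
[2] I1 RO
[7] I1 EX
[8] I1 WR R3
[9] I2→A1
[10] I2 RO; I3→M0
[11] I3 RO
[12] I2 EX
[13] I2 WR R3
[14] I4→A1
[16] I3 EX
[17] I3 WR R6
[18] I4 RO
[20] I4 EX
[21] I4 WR R3
[22] I5→A1
[23] I5 RO; I6→M1
[24] I6 RO; I7→M0
[25] I5 EX
[26] I5 WR R6
[29] I6 EX
[30] I6 WR R3
[31] I7 RO
[36] I7 EX
[37] I7 WR R4
[38] I8→M0
[39] I8 RO
[44] I8 EX
[45] I8 WR R1

cycle = 14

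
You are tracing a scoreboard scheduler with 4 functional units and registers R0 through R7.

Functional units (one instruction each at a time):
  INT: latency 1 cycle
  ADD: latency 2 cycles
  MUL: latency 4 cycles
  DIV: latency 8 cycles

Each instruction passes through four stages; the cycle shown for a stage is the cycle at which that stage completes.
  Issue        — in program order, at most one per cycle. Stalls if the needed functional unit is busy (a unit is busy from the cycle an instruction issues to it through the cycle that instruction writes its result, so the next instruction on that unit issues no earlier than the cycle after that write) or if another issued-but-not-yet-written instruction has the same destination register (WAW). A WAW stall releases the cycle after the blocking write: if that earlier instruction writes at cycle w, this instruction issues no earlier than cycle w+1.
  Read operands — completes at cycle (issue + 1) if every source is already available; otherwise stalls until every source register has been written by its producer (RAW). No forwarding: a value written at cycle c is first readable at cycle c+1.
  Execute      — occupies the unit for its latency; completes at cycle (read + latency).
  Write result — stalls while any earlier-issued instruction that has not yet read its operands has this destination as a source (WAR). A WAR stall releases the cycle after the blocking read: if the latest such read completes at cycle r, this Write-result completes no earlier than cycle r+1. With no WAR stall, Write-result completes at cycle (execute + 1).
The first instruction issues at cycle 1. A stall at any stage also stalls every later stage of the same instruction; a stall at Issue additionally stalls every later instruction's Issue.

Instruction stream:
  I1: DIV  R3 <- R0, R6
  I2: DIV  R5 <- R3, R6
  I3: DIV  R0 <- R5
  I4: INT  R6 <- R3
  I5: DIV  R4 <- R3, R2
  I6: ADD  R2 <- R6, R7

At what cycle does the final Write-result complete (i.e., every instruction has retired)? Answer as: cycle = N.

I1  is:1  ro:2  ex:10  wr:11
I2  is:12  ro:13  ex:21  wr:22  — struct: DIV busy until I1 writes@11
I3  is:23  ro:24  ex:32  wr:33  — struct: DIV busy until I2 writes@22
I4  is:24  ro:25  ex:26  wr:27
I5  is:34  ro:35  ex:43  wr:44  — struct: DIV busy until I3 writes@33
I6  is:35  ro:36  ex:38  wr:39

cycle = 44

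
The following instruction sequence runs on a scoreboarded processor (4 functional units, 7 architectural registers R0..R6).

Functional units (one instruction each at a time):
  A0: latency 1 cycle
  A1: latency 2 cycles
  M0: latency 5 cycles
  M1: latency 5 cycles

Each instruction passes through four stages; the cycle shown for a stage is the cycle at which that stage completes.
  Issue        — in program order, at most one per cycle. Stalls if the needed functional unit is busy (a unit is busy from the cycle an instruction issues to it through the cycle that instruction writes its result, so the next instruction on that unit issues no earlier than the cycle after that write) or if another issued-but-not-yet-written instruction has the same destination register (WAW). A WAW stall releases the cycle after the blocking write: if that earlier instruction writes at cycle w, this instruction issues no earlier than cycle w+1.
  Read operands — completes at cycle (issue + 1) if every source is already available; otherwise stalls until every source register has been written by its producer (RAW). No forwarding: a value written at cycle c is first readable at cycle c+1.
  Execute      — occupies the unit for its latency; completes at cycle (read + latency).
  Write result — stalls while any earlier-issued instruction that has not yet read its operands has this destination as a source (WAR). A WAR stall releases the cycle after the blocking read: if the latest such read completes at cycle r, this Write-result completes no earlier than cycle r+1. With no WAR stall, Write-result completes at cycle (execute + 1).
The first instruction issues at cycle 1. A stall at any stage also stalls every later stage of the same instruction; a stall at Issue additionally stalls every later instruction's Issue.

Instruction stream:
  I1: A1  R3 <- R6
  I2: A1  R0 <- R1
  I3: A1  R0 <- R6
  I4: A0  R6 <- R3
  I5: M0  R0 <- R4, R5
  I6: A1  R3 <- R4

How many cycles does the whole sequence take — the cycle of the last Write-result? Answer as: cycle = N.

I1: IS=1 RO=2 EX=4 WR=5
I2: IS=6 RO=7 EX=9 WR=10  [struct: A1 busy until I1 writes@5]
I3: IS=11 RO=12 EX=14 WR=15  [struct: A1 busy until I2 writes@10]
I4: IS=12 RO=13 EX=14 WR=15
I5: IS=16 RO=17 EX=22 WR=23  [WAW R0: wait I3 write@15]
I6: IS=17 RO=18 EX=20 WR=21

cycle = 23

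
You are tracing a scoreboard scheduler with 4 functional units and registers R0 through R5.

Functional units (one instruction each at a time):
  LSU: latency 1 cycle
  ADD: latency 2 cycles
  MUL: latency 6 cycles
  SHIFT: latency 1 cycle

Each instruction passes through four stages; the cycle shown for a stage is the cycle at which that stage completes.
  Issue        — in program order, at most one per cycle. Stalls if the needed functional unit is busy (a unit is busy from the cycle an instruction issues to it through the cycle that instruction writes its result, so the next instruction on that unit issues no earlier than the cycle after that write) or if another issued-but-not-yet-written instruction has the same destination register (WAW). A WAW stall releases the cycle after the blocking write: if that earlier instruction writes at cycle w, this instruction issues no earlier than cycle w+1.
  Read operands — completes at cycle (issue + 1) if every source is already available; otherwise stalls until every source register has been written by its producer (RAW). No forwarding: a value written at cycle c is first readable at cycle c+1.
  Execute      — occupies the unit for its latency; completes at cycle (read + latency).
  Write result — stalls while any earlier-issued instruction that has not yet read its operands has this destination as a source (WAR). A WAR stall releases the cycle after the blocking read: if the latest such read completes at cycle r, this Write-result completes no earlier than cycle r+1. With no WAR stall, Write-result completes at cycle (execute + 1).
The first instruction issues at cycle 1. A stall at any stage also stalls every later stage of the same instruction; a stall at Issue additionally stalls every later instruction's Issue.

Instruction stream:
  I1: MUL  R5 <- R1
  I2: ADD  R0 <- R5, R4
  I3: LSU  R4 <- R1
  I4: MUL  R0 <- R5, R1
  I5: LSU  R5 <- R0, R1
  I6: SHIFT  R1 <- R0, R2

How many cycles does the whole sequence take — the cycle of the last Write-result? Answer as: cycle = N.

c1: issue I1 (MUL)
c2: I1 read-ops | issue I2 (ADD)
c3: issue I3 (LSU)
c4: I3 read-ops
c5: I3 finished on LSU
c8: I1 finished on MUL
c9: I1→R5
c10: I2 read-ops
c11: I3→R4
c12: I2 finished on ADD
c13: I2→R0
c14: issue I4 (MUL)
c15: I4 read-ops | issue I5 (LSU)
c16: issue I6 (SHIFT)
c21: I4 finished on MUL
c22: I4→R0
c23: I5 read-ops | I6 read-ops
c24: I5 finished on LSU | I6 finished on SHIFT
c25: I5→R5 | I6→R1

cycle = 25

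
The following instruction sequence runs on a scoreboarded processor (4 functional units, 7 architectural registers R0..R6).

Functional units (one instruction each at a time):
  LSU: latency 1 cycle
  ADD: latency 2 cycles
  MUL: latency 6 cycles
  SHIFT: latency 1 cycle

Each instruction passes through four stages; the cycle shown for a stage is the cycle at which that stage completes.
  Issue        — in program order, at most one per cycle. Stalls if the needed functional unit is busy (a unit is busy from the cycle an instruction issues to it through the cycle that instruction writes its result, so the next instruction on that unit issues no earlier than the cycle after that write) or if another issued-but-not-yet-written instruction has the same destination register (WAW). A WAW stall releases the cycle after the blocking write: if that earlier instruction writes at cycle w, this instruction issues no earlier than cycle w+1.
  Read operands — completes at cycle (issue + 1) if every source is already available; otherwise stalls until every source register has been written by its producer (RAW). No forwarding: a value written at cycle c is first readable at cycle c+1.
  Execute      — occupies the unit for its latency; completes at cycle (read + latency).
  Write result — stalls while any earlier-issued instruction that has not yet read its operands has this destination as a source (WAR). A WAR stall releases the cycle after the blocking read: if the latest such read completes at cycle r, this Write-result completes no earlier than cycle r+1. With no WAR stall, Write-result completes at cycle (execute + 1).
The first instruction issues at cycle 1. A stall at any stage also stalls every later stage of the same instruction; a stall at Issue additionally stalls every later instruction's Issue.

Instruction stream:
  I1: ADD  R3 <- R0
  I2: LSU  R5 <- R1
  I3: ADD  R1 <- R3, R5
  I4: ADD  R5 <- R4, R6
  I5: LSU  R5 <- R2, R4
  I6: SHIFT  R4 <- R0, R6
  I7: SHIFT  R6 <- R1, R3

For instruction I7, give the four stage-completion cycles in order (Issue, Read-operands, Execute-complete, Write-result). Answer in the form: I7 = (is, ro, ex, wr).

c1: I1 issues→ADD
c2: I1 reads; I2 issues→LSU
c3: I2 reads
c4: I1 exec-done; I2 exec-done
c5: I1 writes R3; I2 writes R5
c6: I3 issues→ADD
c7: I3 reads
c9: I3 exec-done
c10: I3 writes R1
c11: I4 issues→ADD
c12: I4 reads
c14: I4 exec-done
c15: I4 writes R5
c16: I5 issues→LSU
c17: I5 reads; I6 issues→SHIFT
c18: I5 exec-done; I6 reads
c19: I5 writes R5; I6 exec-done
c20: I6 writes R4
c21: I7 issues→SHIFT
c22: I7 reads
c23: I7 exec-done
c24: I7 writes R6

I7 = (21, 22, 23, 24)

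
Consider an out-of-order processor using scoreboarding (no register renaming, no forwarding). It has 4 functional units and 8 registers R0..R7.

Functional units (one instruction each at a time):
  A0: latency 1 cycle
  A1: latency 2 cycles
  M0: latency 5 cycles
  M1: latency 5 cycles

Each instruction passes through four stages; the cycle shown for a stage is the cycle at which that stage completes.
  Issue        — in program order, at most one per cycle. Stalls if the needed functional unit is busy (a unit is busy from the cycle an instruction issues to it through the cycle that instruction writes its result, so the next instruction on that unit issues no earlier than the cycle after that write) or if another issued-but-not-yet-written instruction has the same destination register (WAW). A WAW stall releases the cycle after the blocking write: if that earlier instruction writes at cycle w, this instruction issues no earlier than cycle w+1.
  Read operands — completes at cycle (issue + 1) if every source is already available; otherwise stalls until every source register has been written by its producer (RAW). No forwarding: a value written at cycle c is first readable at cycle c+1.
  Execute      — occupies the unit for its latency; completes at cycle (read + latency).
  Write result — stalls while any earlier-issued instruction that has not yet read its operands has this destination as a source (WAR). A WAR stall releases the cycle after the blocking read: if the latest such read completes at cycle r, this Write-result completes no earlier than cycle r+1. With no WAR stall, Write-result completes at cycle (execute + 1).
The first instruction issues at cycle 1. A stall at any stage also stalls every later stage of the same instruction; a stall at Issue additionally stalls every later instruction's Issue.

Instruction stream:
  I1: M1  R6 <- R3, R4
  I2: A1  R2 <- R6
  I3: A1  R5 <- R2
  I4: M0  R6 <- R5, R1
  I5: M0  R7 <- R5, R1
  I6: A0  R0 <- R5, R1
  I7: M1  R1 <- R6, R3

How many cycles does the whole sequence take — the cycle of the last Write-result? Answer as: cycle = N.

cycle = 34

t=1  I1→M1
t=2  I1 RO | I2→A1
t=7  I1 EX
t=8  I1 WR R6
t=9  I2 RO
t=11  I2 EX
t=12  I2 WR R2
t=13  I3→A1
t=14  I3 RO | I4→M0
t=16  I3 EX
t=17  I3 WR R5
t=18  I4 RO
t=23  I4 EX
t=24  I4 WR R6
t=25  I5→M0
t=26  I5 RO | I6→A0
t=27  I6 RO | I7→M1
t=28  I6 EX | I7 RO
t=29  I6 WR R0
t=31  I5 EX
t=32  I5 WR R7
t=33  I7 EX
t=34  I7 WR R1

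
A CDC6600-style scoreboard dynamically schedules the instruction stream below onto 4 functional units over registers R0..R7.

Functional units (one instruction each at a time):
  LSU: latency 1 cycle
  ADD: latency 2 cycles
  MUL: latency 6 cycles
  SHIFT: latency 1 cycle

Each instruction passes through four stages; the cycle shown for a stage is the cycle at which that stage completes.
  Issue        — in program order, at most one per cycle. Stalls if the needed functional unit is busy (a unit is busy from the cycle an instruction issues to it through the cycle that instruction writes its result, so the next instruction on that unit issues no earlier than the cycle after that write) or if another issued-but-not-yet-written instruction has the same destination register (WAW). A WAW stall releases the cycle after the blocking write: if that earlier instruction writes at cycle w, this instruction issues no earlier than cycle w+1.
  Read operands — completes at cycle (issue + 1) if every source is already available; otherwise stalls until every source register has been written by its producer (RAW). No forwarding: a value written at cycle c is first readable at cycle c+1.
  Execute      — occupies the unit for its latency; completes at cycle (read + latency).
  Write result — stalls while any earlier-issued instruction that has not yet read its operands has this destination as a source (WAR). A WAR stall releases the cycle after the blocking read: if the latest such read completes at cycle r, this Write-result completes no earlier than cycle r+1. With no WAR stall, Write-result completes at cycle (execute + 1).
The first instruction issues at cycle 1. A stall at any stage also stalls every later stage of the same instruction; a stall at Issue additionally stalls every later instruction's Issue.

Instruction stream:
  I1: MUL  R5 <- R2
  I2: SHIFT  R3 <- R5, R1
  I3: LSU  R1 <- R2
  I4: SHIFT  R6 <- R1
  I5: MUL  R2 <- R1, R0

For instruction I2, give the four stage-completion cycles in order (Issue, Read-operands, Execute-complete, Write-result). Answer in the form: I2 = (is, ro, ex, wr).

I2 = (2, 10, 11, 12)

t=1  I1→MUL
t=2  I1 RO, I2→SHIFT
t=3  I3→LSU
t=4  I3 RO
t=5  I3 EX
t=8  I1 EX
t=9  I1 WR R5
t=10  I2 RO
t=11  I2 EX, I3 WR R1
t=12  I2 WR R3
t=13  I4→SHIFT
t=14  I4 RO, I5→MUL
t=15  I4 EX, I5 RO
t=16  I4 WR R6
t=21  I5 EX
t=22  I5 WR R2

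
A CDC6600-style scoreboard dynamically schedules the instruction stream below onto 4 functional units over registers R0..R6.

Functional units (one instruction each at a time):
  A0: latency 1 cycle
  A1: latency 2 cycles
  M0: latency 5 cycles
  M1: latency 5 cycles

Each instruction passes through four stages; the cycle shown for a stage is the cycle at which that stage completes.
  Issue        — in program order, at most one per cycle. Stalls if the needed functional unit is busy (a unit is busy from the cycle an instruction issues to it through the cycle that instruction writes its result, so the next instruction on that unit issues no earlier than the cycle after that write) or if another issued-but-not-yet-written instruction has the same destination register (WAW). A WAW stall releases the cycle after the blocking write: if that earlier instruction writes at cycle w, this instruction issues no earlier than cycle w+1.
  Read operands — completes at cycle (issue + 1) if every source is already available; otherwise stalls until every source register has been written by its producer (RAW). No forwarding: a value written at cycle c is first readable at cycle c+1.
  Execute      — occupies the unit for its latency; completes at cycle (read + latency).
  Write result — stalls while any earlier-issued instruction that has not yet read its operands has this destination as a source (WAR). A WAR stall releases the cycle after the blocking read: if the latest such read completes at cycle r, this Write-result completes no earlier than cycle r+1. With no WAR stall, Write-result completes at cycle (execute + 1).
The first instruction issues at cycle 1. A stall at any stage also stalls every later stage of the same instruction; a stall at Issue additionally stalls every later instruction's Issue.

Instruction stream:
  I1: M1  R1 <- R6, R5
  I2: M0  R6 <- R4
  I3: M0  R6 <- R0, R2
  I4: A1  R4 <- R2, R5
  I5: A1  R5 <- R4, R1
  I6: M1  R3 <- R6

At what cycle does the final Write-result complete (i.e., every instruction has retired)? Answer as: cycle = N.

cycle = 24

1) issue 1, read 2, done 7, write 8
2) issue 2, read 3, done 8, write 9
3) issue 10, read 11, done 16, write 17  <struct: M0 busy until I2 writes@9>
4) issue 11, read 12, done 14, write 15
5) issue 16, read 17, done 19, write 20  <struct: A1 busy until I4 writes@15>
6) issue 17, read 18, done 23, write 24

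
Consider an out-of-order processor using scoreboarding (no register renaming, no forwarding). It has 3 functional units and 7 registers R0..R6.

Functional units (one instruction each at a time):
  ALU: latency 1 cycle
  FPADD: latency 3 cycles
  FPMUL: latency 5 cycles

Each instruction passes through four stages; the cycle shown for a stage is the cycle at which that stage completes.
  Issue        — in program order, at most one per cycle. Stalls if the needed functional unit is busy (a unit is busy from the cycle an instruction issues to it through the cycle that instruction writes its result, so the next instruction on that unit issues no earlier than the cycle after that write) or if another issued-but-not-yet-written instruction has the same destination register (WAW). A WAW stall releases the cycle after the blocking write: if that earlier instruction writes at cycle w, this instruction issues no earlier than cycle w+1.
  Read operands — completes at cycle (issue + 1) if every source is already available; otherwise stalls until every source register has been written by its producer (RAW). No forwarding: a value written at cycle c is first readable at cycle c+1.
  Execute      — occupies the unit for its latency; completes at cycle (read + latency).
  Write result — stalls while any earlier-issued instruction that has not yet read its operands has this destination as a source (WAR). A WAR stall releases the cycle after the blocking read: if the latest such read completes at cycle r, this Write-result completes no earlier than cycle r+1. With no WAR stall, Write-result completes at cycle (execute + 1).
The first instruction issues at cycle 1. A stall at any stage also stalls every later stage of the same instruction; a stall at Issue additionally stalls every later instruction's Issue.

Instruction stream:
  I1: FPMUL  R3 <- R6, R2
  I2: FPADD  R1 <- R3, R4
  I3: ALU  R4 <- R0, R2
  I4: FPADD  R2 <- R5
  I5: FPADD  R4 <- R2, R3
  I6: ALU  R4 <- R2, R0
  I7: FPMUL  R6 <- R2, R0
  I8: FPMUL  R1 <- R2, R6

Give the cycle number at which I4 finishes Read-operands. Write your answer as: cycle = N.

cycle 1: I1 dispatched to FPMUL
cycle 2: I1 operands ready, I2 dispatched to FPADD
cycle 3: I3 dispatched to ALU
cycle 4: I3 operands ready
cycle 5: I3 complete
cycle 7: I1 complete
cycle 8: R3←I1
cycle 9: I2 operands ready
cycle 10: R4←I3
cycle 12: I2 complete
cycle 13: R1←I2
cycle 14: I4 dispatched to FPADD
cycle 15: I4 operands ready
cycle 18: I4 complete
cycle 19: R2←I4
cycle 20: I5 dispatched to FPADD
cycle 21: I5 operands ready
cycle 24: I5 complete
cycle 25: R4←I5
cycle 26: I6 dispatched to ALU
cycle 27: I6 operands ready, I7 dispatched to FPMUL
cycle 28: I6 complete, I7 operands ready
cycle 29: R4←I6
cycle 33: I7 complete
cycle 34: R6←I7
cycle 35: I8 dispatched to FPMUL
cycle 36: I8 operands ready
cycle 41: I8 complete
cycle 42: R1←I8

cycle = 15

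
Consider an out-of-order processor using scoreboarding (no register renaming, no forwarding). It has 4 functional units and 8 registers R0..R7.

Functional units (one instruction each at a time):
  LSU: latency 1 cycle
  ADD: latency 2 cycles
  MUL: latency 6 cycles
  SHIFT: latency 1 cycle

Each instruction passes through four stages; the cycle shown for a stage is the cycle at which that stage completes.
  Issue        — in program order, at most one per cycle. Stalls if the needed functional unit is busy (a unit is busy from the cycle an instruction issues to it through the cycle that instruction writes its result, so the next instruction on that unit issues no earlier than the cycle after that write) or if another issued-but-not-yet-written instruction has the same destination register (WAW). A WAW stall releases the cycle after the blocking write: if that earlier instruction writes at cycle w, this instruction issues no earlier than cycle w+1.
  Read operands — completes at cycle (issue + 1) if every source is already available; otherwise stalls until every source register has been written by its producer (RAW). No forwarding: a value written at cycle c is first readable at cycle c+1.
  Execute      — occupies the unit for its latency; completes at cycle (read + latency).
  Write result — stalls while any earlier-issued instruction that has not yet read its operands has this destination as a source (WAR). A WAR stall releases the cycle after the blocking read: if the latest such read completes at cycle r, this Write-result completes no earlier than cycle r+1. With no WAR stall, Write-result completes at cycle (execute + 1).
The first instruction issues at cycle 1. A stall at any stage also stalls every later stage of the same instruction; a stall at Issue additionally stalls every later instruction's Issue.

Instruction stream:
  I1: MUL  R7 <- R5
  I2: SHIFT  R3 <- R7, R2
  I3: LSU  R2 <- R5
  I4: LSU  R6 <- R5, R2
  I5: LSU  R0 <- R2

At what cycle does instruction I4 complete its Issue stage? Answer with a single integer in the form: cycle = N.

cycle = 12

cycle 1: issue I1 (MUL)
cycle 2: I1 read-ops · issue I2 (SHIFT)
cycle 3: issue I3 (LSU)
cycle 4: I3 read-ops
cycle 5: I3 finished on LSU
cycle 8: I1 finished on MUL
cycle 9: I1→R7
cycle 10: I2 read-ops
cycle 11: I2 finished on SHIFT · I3→R2
cycle 12: I2→R3 · issue I4 (LSU)
cycle 13: I4 read-ops
cycle 14: I4 finished on LSU
cycle 15: I4→R6
cycle 16: issue I5 (LSU)
cycle 17: I5 read-ops
cycle 18: I5 finished on LSU
cycle 19: I5→R0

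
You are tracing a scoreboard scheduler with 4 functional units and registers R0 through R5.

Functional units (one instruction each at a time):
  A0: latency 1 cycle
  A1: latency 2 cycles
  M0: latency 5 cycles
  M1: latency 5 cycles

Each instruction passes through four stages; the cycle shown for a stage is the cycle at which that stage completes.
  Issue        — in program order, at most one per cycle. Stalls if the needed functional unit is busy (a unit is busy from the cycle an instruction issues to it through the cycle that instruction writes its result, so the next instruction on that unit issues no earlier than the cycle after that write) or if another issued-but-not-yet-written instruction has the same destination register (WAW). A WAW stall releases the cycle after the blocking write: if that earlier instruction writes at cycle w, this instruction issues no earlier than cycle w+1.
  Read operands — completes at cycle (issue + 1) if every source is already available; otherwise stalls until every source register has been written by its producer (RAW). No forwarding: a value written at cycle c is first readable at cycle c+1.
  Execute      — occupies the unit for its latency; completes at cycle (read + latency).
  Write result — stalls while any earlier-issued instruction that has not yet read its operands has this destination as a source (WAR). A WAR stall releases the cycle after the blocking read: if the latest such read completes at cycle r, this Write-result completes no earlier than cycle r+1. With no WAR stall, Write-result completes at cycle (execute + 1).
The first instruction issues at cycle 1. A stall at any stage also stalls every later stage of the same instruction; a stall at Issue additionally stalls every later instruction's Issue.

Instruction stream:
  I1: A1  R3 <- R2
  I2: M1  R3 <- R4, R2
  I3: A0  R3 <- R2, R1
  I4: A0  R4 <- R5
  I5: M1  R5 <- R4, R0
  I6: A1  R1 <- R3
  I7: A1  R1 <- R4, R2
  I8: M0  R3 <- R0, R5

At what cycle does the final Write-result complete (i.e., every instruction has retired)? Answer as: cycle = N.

I1: IS=1 RO=2 EX=4 WR=5
I2: IS=6 RO=7 EX=12 WR=13  [WAW R3: wait I1 write@5]
I3: IS=14 RO=15 EX=16 WR=17  [WAW R3: wait I2 write@13]
I4: IS=18 RO=19 EX=20 WR=21  [struct: A0 busy until I3 writes@17]
I5: IS=19 RO=22 EX=27 WR=28  [RAW R4: wait I4 write@21]
I6: IS=20 RO=21 EX=23 WR=24
I7: IS=25 RO=26 EX=28 WR=29  [struct: A1 busy until I6 writes@24]
I8: IS=26 RO=29 EX=34 WR=35  [RAW R5: wait I5 write@28]

cycle = 35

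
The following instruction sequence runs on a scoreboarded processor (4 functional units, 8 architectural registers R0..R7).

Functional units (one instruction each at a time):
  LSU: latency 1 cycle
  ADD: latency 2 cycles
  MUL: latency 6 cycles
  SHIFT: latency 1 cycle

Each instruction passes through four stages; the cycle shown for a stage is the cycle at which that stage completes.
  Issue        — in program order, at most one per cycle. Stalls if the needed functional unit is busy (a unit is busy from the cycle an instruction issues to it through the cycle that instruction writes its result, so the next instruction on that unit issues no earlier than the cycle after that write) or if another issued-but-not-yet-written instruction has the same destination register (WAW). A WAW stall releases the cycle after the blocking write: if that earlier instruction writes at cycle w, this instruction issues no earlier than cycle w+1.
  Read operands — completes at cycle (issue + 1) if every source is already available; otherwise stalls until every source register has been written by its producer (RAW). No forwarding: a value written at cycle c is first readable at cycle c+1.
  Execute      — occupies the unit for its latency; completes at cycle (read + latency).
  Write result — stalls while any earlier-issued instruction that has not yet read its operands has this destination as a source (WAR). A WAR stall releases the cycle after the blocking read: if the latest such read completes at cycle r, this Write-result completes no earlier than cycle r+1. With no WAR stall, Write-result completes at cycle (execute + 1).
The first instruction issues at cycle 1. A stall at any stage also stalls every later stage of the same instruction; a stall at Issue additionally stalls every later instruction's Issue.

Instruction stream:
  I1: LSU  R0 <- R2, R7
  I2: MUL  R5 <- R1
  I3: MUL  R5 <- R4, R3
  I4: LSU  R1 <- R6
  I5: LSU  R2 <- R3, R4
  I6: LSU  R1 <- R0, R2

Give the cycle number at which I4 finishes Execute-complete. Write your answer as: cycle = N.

1) issue 1, read 2, done 3, write 4
2) issue 2, read 3, done 9, write 10
3) issue 11, read 12, done 18, write 19  <struct: MUL busy until I2 writes@10>
4) issue 12, read 13, done 14, write 15
5) issue 16, read 17, done 18, write 19  <struct: LSU busy until I4 writes@15>
6) issue 20, read 21, done 22, write 23  <struct: LSU busy until I5 writes@19>

cycle = 14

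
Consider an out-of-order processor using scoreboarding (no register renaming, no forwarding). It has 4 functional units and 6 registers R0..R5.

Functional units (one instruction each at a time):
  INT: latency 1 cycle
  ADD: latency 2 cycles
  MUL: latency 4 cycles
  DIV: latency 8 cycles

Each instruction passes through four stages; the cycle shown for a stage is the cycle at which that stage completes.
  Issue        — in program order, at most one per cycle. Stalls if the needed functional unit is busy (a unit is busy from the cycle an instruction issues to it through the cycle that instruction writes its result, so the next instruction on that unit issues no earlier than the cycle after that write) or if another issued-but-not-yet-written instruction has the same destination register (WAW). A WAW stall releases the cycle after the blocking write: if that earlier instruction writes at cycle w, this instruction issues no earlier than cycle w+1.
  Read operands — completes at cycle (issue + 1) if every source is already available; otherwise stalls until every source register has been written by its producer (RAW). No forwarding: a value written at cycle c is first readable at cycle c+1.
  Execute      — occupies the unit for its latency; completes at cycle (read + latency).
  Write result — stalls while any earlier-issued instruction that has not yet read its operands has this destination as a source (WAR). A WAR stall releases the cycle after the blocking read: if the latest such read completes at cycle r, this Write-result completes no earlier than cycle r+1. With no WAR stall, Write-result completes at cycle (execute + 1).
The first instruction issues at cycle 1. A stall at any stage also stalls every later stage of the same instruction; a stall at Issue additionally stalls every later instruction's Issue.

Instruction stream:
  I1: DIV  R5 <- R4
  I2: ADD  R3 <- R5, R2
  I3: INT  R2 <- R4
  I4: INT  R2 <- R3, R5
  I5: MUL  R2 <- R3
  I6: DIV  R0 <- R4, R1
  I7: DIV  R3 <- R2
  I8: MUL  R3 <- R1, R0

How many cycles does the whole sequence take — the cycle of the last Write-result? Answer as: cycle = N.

  I1 | 1 | 2 | 10 | 11
  I2 | 2 | 12 | 14 | 15   RAW R5: wait I1 write@11
  I3 | 3 | 4 | 5 | 13   WAR R2: wait I2 read@12
  I4 | 14 | 16 | 17 | 18   struct: INT busy until I3 writes@13 · RAW R3: wait I2 write@15
  I5 | 19 | 20 | 24 | 25   WAW R2: wait I4 write@18
  I6 | 20 | 21 | 29 | 30
  I7 | 31 | 32 | 40 | 41   struct: DIV busy until I6 writes@30
  I8 | 42 | 43 | 47 | 48   WAW R3: wait I7 write@41

cycle = 48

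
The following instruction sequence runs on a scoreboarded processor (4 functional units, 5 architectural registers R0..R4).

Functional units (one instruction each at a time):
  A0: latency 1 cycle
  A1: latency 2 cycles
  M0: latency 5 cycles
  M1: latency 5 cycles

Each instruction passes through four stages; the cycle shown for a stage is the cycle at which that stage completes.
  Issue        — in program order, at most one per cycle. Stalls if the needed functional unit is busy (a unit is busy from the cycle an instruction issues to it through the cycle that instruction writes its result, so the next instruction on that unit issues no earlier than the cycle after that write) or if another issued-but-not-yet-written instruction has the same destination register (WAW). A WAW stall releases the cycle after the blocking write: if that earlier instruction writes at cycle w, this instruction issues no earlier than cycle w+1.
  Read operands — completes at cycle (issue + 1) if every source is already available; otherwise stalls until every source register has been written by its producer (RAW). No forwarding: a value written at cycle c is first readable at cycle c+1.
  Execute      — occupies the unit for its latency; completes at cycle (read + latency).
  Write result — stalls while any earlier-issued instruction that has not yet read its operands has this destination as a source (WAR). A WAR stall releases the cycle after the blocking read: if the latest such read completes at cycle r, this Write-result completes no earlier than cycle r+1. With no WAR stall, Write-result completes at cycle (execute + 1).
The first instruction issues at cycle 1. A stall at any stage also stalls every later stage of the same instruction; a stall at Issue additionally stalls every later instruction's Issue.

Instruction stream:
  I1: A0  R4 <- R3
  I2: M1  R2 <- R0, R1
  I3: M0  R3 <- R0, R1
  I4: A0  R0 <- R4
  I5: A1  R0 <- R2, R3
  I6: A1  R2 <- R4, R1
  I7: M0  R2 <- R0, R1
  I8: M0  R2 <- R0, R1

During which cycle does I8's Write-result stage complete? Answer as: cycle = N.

t=1  issue I1 (A0)
t=2  I1 read-ops | issue I2 (M1)
t=3  I1 finished on A0 | I2 read-ops | issue I3 (M0)
t=4  I1→R4 | I3 read-ops
t=5  issue I4 (A0)
t=6  I4 read-ops
t=7  I4 finished on A0
t=8  I2 finished on M1 | I4→R0
t=9  I2→R2 | I3 finished on M0 | issue I5 (A1)
t=10  I3→R3
t=11  I5 read-ops
t=13  I5 finished on A1
t=14  I5→R0
t=15  issue I6 (A1)
t=16  I6 read-ops
t=18  I6 finished on A1
t=19  I6→R2
t=20  issue I7 (M0)
t=21  I7 read-ops
t=26  I7 finished on M0
t=27  I7→R2
t=28  issue I8 (M0)
t=29  I8 read-ops
t=34  I8 finished on M0
t=35  I8→R2

cycle = 35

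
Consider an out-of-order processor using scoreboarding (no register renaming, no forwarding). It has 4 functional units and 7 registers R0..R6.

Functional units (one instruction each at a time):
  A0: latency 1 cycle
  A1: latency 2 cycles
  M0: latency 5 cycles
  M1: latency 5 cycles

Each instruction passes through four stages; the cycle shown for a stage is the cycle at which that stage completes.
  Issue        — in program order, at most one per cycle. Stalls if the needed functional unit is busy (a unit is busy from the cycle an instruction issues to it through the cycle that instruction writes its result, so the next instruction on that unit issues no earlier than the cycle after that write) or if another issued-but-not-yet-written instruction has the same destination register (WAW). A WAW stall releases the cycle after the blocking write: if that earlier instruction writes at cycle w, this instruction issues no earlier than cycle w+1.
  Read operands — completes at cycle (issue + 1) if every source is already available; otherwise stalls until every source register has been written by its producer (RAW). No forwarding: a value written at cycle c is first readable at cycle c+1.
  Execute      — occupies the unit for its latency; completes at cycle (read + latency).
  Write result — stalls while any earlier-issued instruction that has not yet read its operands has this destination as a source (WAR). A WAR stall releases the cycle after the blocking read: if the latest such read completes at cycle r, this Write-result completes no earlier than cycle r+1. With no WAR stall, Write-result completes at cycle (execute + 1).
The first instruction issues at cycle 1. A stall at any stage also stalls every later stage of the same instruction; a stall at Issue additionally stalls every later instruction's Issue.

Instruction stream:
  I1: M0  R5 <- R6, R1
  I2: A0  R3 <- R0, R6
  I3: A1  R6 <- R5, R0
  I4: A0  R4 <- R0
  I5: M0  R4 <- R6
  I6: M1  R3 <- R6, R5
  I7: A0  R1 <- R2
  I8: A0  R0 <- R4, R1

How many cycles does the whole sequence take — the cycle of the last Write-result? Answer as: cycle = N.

[1] I1 issues→M0
[2] I1 reads, I2 issues→A0
[3] I2 reads, I3 issues→A1
[4] I2 exec-done
[5] I2 writes R3
[6] I4 issues→A0
[7] I1 exec-done, I4 reads
[8] I1 writes R5, I4 exec-done
[9] I3 reads, I4 writes R4
[10] I5 issues→M0
[11] I3 exec-done, I6 issues→M1
[12] I3 writes R6, I7 issues→A0
[13] I5 reads, I6 reads, I7 reads
[14] I7 exec-done
[15] I7 writes R1
[16] I8 issues→A0
[18] I5 exec-done, I6 exec-done
[19] I5 writes R4, I6 writes R3
[20] I8 reads
[21] I8 exec-done
[22] I8 writes R0

cycle = 22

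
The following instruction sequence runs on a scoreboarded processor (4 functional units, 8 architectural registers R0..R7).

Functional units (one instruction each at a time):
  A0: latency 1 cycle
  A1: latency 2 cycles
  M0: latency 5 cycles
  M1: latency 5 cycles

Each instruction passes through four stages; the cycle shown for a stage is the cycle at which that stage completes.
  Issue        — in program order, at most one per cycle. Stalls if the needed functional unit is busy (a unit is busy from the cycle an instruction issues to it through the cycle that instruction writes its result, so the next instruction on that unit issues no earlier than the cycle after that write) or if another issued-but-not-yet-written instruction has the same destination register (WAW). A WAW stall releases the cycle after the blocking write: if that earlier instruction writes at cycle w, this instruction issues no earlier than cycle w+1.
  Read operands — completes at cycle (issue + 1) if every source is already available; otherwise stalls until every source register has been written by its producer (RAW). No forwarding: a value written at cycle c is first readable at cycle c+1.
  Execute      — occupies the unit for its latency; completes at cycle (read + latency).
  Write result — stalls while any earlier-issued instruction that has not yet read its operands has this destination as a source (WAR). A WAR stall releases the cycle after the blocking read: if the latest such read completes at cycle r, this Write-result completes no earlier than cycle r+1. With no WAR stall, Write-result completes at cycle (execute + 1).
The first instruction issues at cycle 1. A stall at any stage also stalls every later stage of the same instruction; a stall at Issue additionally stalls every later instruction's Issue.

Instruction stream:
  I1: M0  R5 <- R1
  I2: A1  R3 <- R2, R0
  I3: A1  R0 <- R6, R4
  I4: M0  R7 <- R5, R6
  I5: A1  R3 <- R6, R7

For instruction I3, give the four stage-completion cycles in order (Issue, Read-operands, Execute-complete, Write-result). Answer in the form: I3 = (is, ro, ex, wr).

t=1  I1→M0
t=2  I1 RO · I2→A1
t=3  I2 RO
t=5  I2 EX
t=6  I2 WR R3
t=7  I1 EX · I3→A1
t=8  I1 WR R5 · I3 RO
t=9  I4→M0
t=10  I3 EX · I4 RO
t=11  I3 WR R0
t=12  I5→A1
t=15  I4 EX
t=16  I4 WR R7
t=17  I5 RO
t=19  I5 EX
t=20  I5 WR R3

I3 = (7, 8, 10, 11)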